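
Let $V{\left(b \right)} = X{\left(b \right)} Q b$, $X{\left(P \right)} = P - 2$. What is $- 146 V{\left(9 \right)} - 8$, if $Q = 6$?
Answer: $-55196$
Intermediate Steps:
$X{\left(P \right)} = -2 + P$
$V{\left(b \right)} = b \left(-12 + 6 b\right)$ ($V{\left(b \right)} = \left(-2 + b\right) 6 b = \left(-12 + 6 b\right) b = b \left(-12 + 6 b\right)$)
$- 146 V{\left(9 \right)} - 8 = - 146 \cdot 6 \cdot 9 \left(-2 + 9\right) - 8 = - 146 \cdot 6 \cdot 9 \cdot 7 - 8 = \left(-146\right) 378 - 8 = -55188 - 8 = -55196$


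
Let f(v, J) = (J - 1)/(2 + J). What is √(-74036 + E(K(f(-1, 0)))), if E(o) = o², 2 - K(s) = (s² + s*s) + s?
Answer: 4*I*√4627 ≈ 272.09*I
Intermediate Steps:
f(v, J) = (-1 + J)/(2 + J)
K(s) = 2 - s - 2*s² (K(s) = 2 - ((s² + s*s) + s) = 2 - ((s² + s²) + s) = 2 - (2*s² + s) = 2 - (s + 2*s²) = 2 + (-s - 2*s²) = 2 - s - 2*s²)
√(-74036 + E(K(f(-1, 0)))) = √(-74036 + (2 - (-1 + 0)/(2 + 0) - 2*(-1 + 0)²/(2 + 0)²)²) = √(-74036 + (2 - (-1)/2 - 2*(-1/2)²)²) = √(-74036 + (2 - (-1)/2 - 2*((½)*(-1))²)²) = √(-74036 + (2 - 1*(-½) - 2*(-½)²)²) = √(-74036 + (2 + ½ - 2*¼)²) = √(-74036 + (2 + ½ - ½)²) = √(-74036 + 2²) = √(-74036 + 4) = √(-74032) = 4*I*√4627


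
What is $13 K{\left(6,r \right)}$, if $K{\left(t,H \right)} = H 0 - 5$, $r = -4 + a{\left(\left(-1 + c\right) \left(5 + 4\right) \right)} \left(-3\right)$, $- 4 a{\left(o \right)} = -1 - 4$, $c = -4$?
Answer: $-65$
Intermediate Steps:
$a{\left(o \right)} = \frac{5}{4}$ ($a{\left(o \right)} = - \frac{-1 - 4}{4} = \left(- \frac{1}{4}\right) \left(-5\right) = \frac{5}{4}$)
$r = - \frac{31}{4}$ ($r = -4 + \frac{5}{4} \left(-3\right) = -4 - \frac{15}{4} = - \frac{31}{4} \approx -7.75$)
$K{\left(t,H \right)} = -5$ ($K{\left(t,H \right)} = 0 - 5 = -5$)
$13 K{\left(6,r \right)} = 13 \left(-5\right) = -65$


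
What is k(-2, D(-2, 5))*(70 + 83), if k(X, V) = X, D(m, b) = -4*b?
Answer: -306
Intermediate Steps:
k(-2, D(-2, 5))*(70 + 83) = -2*(70 + 83) = -2*153 = -306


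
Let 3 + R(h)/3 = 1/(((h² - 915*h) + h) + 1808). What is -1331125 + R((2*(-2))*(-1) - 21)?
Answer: -23474548087/17635 ≈ -1.3311e+6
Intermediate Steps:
R(h) = -9 + 3/(1808 + h² - 914*h) (R(h) = -9 + 3/(((h² - 915*h) + h) + 1808) = -9 + 3/((h² - 914*h) + 1808) = -9 + 3/(1808 + h² - 914*h))
-1331125 + R((2*(-2))*(-1) - 21) = -1331125 + 3*(-5423 - 3*((2*(-2))*(-1) - 21)² + 2742*((2*(-2))*(-1) - 21))/(1808 + ((2*(-2))*(-1) - 21)² - 914*((2*(-2))*(-1) - 21)) = -1331125 + 3*(-5423 - 3*(-4*(-1) - 21)² + 2742*(-4*(-1) - 21))/(1808 + (-4*(-1) - 21)² - 914*(-4*(-1) - 21)) = -1331125 + 3*(-5423 - 3*(4 - 21)² + 2742*(4 - 21))/(1808 + (4 - 21)² - 914*(4 - 21)) = -1331125 + 3*(-5423 - 3*(-17)² + 2742*(-17))/(1808 + (-17)² - 914*(-17)) = -1331125 + 3*(-5423 - 3*289 - 46614)/(1808 + 289 + 15538) = -1331125 + 3*(-5423 - 867 - 46614)/17635 = -1331125 + 3*(1/17635)*(-52904) = -1331125 - 158712/17635 = -23474548087/17635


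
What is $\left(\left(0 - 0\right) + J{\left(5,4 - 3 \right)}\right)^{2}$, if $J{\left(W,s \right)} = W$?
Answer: $25$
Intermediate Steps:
$\left(\left(0 - 0\right) + J{\left(5,4 - 3 \right)}\right)^{2} = \left(\left(0 - 0\right) + 5\right)^{2} = \left(\left(0 + 0\right) + 5\right)^{2} = \left(0 + 5\right)^{2} = 5^{2} = 25$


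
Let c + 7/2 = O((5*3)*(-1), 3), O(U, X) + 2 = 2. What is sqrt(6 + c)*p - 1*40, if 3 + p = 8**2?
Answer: -40 + 61*sqrt(10)/2 ≈ 56.449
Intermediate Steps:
O(U, X) = 0 (O(U, X) = -2 + 2 = 0)
c = -7/2 (c = -7/2 + 0 = -7/2 ≈ -3.5000)
p = 61 (p = -3 + 8**2 = -3 + 64 = 61)
sqrt(6 + c)*p - 1*40 = sqrt(6 - 7/2)*61 - 1*40 = sqrt(5/2)*61 - 40 = (sqrt(10)/2)*61 - 40 = 61*sqrt(10)/2 - 40 = -40 + 61*sqrt(10)/2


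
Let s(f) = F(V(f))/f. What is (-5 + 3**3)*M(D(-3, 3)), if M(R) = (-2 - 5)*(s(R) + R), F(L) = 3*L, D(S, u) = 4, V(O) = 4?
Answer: -1078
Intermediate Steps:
s(f) = 12/f (s(f) = (3*4)/f = 12/f)
M(R) = -84/R - 7*R (M(R) = (-2 - 5)*(12/R + R) = -7*(R + 12/R) = -84/R - 7*R)
(-5 + 3**3)*M(D(-3, 3)) = (-5 + 3**3)*(-84/4 - 7*4) = (-5 + 27)*(-84*1/4 - 28) = 22*(-21 - 28) = 22*(-49) = -1078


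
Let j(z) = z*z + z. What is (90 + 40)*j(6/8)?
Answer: 1365/8 ≈ 170.63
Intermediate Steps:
j(z) = z + z**2 (j(z) = z**2 + z = z + z**2)
(90 + 40)*j(6/8) = (90 + 40)*((6/8)*(1 + 6/8)) = 130*((6*(1/8))*(1 + 6*(1/8))) = 130*(3*(1 + 3/4)/4) = 130*((3/4)*(7/4)) = 130*(21/16) = 1365/8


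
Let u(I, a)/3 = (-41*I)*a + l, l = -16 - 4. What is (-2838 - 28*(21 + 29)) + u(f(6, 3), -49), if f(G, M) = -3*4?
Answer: -76622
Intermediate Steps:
l = -20
f(G, M) = -12
u(I, a) = -60 - 123*I*a (u(I, a) = 3*((-41*I)*a - 20) = 3*(-41*I*a - 20) = 3*(-20 - 41*I*a) = -60 - 123*I*a)
(-2838 - 28*(21 + 29)) + u(f(6, 3), -49) = (-2838 - 28*(21 + 29)) + (-60 - 123*(-12)*(-49)) = (-2838 - 28*50) + (-60 - 72324) = (-2838 - 1400) - 72384 = -4238 - 72384 = -76622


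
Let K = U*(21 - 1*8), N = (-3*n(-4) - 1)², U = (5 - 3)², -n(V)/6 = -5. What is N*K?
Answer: 430612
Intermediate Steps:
n(V) = 30 (n(V) = -6*(-5) = 30)
U = 4 (U = 2² = 4)
N = 8281 (N = (-3*30 - 1)² = (-90 - 1)² = (-91)² = 8281)
K = 52 (K = 4*(21 - 1*8) = 4*(21 - 8) = 4*13 = 52)
N*K = 8281*52 = 430612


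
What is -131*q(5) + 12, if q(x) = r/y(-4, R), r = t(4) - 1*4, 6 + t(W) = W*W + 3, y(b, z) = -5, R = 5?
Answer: 1239/5 ≈ 247.80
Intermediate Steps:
t(W) = -3 + W**2 (t(W) = -6 + (W*W + 3) = -6 + (W**2 + 3) = -6 + (3 + W**2) = -3 + W**2)
r = 9 (r = (-3 + 4**2) - 1*4 = (-3 + 16) - 4 = 13 - 4 = 9)
q(x) = -9/5 (q(x) = 9/(-5) = 9*(-1/5) = -9/5)
-131*q(5) + 12 = -131*(-9/5) + 12 = 1179/5 + 12 = 1239/5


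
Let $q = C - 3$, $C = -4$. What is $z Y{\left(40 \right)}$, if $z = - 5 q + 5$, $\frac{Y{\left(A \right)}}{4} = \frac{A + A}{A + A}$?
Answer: $160$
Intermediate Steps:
$q = -7$ ($q = -4 - 3 = -7$)
$Y{\left(A \right)} = 4$ ($Y{\left(A \right)} = 4 \frac{A + A}{A + A} = 4 \frac{2 A}{2 A} = 4 \cdot 2 A \frac{1}{2 A} = 4 \cdot 1 = 4$)
$z = 40$ ($z = \left(-5\right) \left(-7\right) + 5 = 35 + 5 = 40$)
$z Y{\left(40 \right)} = 40 \cdot 4 = 160$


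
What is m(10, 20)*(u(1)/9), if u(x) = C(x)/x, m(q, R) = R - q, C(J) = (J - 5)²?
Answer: 160/9 ≈ 17.778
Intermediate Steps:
C(J) = (-5 + J)²
u(x) = (-5 + x)²/x
m(10, 20)*(u(1)/9) = (20 - 1*10)*(((-5 + 1)²/1)/9) = (20 - 10)*((1*(-4)²)*(⅑)) = 10*((1*16)*(⅑)) = 10*(16*(⅑)) = 10*(16/9) = 160/9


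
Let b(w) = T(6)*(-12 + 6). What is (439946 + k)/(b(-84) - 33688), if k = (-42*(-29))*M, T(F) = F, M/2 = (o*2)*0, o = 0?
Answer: -219973/16862 ≈ -13.045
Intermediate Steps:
M = 0 (M = 2*((0*2)*0) = 2*(0*0) = 2*0 = 0)
b(w) = -36 (b(w) = 6*(-12 + 6) = 6*(-6) = -36)
k = 0 (k = -42*(-29)*0 = 1218*0 = 0)
(439946 + k)/(b(-84) - 33688) = (439946 + 0)/(-36 - 33688) = 439946/(-33724) = 439946*(-1/33724) = -219973/16862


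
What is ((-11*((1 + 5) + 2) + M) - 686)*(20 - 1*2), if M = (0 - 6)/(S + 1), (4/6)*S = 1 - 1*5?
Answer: -69552/5 ≈ -13910.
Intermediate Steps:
S = -6 (S = 3*(1 - 1*5)/2 = 3*(1 - 5)/2 = (3/2)*(-4) = -6)
M = 6/5 (M = (0 - 6)/(-6 + 1) = -6/(-5) = -6*(-1/5) = 6/5 ≈ 1.2000)
((-11*((1 + 5) + 2) + M) - 686)*(20 - 1*2) = ((-11*((1 + 5) + 2) + 6/5) - 686)*(20 - 1*2) = ((-11*(6 + 2) + 6/5) - 686)*(20 - 2) = ((-11*8 + 6/5) - 686)*18 = ((-88 + 6/5) - 686)*18 = (-434/5 - 686)*18 = -3864/5*18 = -69552/5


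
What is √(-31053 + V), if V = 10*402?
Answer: I*√27033 ≈ 164.42*I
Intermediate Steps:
V = 4020
√(-31053 + V) = √(-31053 + 4020) = √(-27033) = I*√27033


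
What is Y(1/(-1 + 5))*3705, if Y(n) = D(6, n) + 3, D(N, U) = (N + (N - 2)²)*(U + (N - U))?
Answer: 500175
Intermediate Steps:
D(N, U) = N*(N + (-2 + N)²) (D(N, U) = (N + (-2 + N)²)*N = N*(N + (-2 + N)²))
Y(n) = 135 (Y(n) = 6*(6 + (-2 + 6)²) + 3 = 6*(6 + 4²) + 3 = 6*(6 + 16) + 3 = 6*22 + 3 = 132 + 3 = 135)
Y(1/(-1 + 5))*3705 = 135*3705 = 500175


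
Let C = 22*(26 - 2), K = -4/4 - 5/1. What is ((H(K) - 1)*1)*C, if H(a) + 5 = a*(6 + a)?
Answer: -3168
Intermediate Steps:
K = -6 (K = -4*1/4 - 5*1 = -1 - 5 = -6)
H(a) = -5 + a*(6 + a)
C = 528 (C = 22*24 = 528)
((H(K) - 1)*1)*C = (((-5 + (-6)**2 + 6*(-6)) - 1)*1)*528 = (((-5 + 36 - 36) - 1)*1)*528 = ((-5 - 1)*1)*528 = -6*1*528 = -6*528 = -3168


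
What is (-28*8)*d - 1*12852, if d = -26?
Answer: -7028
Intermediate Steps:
(-28*8)*d - 1*12852 = -28*8*(-26) - 1*12852 = -224*(-26) - 12852 = 5824 - 12852 = -7028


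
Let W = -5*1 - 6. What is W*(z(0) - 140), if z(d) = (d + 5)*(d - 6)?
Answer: 1870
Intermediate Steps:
z(d) = (-6 + d)*(5 + d) (z(d) = (5 + d)*(-6 + d) = (-6 + d)*(5 + d))
W = -11 (W = -5 - 6 = -11)
W*(z(0) - 140) = -11*((-30 + 0² - 1*0) - 140) = -11*((-30 + 0 + 0) - 140) = -11*(-30 - 140) = -11*(-170) = 1870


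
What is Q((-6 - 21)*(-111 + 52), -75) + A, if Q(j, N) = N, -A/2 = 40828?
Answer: -81731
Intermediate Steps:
A = -81656 (A = -2*40828 = -81656)
Q((-6 - 21)*(-111 + 52), -75) + A = -75 - 81656 = -81731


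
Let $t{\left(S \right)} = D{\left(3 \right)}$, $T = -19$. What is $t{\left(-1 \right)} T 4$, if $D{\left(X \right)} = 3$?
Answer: $-228$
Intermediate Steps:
$t{\left(S \right)} = 3$
$t{\left(-1 \right)} T 4 = 3 \left(-19\right) 4 = \left(-57\right) 4 = -228$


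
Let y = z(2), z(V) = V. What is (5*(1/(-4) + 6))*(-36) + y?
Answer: -1033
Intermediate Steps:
y = 2
(5*(1/(-4) + 6))*(-36) + y = (5*(1/(-4) + 6))*(-36) + 2 = (5*(-1/4 + 6))*(-36) + 2 = (5*(23/4))*(-36) + 2 = (115/4)*(-36) + 2 = -1035 + 2 = -1033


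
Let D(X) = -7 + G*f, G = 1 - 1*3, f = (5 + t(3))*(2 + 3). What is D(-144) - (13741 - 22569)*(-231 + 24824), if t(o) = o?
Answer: 217106917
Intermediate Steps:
f = 40 (f = (5 + 3)*(2 + 3) = 8*5 = 40)
G = -2 (G = 1 - 3 = -2)
D(X) = -87 (D(X) = -7 - 2*40 = -7 - 80 = -87)
D(-144) - (13741 - 22569)*(-231 + 24824) = -87 - (13741 - 22569)*(-231 + 24824) = -87 - (-8828)*24593 = -87 - 1*(-217107004) = -87 + 217107004 = 217106917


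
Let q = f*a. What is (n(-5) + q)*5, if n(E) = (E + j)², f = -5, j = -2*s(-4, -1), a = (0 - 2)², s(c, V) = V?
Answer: -55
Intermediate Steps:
a = 4 (a = (-2)² = 4)
j = 2 (j = -2*(-1) = 2)
n(E) = (2 + E)² (n(E) = (E + 2)² = (2 + E)²)
q = -20 (q = -5*4 = -20)
(n(-5) + q)*5 = ((2 - 5)² - 20)*5 = ((-3)² - 20)*5 = (9 - 20)*5 = -11*5 = -55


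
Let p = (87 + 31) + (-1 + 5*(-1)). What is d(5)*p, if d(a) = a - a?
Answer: 0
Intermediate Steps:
d(a) = 0
p = 112 (p = 118 + (-1 - 5) = 118 - 6 = 112)
d(5)*p = 0*112 = 0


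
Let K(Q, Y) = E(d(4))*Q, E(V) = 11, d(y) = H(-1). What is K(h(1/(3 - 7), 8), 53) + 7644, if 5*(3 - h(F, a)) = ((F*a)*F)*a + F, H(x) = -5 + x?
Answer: 30675/4 ≈ 7668.8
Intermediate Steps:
d(y) = -6 (d(y) = -5 - 1 = -6)
h(F, a) = 3 - F/5 - F²*a²/5 (h(F, a) = 3 - (((F*a)*F)*a + F)/5 = 3 - ((a*F²)*a + F)/5 = 3 - (F²*a² + F)/5 = 3 - (F + F²*a²)/5 = 3 + (-F/5 - F²*a²/5) = 3 - F/5 - F²*a²/5)
K(Q, Y) = 11*Q
K(h(1/(3 - 7), 8), 53) + 7644 = 11*(3 - 1/(5*(3 - 7)) - ⅕*(1/(3 - 7))²*8²) + 7644 = 11*(3 - ⅕/(-4) - ⅕*(1/(-4))²*64) + 7644 = 11*(3 - ⅕*(-¼) - ⅕*(-¼)²*64) + 7644 = 11*(3 + 1/20 - ⅕*1/16*64) + 7644 = 11*(3 + 1/20 - ⅘) + 7644 = 11*(9/4) + 7644 = 99/4 + 7644 = 30675/4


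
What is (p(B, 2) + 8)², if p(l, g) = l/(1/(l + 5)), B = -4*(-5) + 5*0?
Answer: 258064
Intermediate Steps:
B = 20 (B = 20 + 0 = 20)
p(l, g) = l*(5 + l) (p(l, g) = l/(1/(5 + l)) = l*(5 + l))
(p(B, 2) + 8)² = (20*(5 + 20) + 8)² = (20*25 + 8)² = (500 + 8)² = 508² = 258064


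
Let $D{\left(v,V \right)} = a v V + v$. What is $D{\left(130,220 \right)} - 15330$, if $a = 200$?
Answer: $5704800$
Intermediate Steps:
$D{\left(v,V \right)} = v + 200 V v$ ($D{\left(v,V \right)} = 200 v V + v = 200 V v + v = v + 200 V v$)
$D{\left(130,220 \right)} - 15330 = 130 \left(1 + 200 \cdot 220\right) - 15330 = 130 \left(1 + 44000\right) - 15330 = 130 \cdot 44001 - 15330 = 5720130 - 15330 = 5704800$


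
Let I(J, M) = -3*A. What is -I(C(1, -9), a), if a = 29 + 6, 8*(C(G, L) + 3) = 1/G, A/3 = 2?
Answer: 18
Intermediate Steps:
A = 6 (A = 3*2 = 6)
C(G, L) = -3 + 1/(8*G)
a = 35
I(J, M) = -18 (I(J, M) = -3*6 = -18)
-I(C(1, -9), a) = -1*(-18) = 18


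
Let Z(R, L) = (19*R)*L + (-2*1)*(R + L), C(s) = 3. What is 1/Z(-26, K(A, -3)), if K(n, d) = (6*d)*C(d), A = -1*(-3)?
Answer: 1/26836 ≈ 3.7263e-5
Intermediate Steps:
A = 3
K(n, d) = 18*d (K(n, d) = (6*d)*3 = 18*d)
Z(R, L) = -2*L - 2*R + 19*L*R (Z(R, L) = 19*L*R - 2*(L + R) = 19*L*R + (-2*L - 2*R) = -2*L - 2*R + 19*L*R)
1/Z(-26, K(A, -3)) = 1/(-36*(-3) - 2*(-26) + 19*(18*(-3))*(-26)) = 1/(-2*(-54) + 52 + 19*(-54)*(-26)) = 1/(108 + 52 + 26676) = 1/26836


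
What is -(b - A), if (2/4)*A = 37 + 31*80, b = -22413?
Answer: 27447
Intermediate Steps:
A = 5034 (A = 2*(37 + 31*80) = 2*(37 + 2480) = 2*2517 = 5034)
-(b - A) = -(-22413 - 1*5034) = -(-22413 - 5034) = -1*(-27447) = 27447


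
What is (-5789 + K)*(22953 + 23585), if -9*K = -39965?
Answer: -564785168/9 ≈ -6.2754e+7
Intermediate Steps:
K = 39965/9 (K = -1/9*(-39965) = 39965/9 ≈ 4440.6)
(-5789 + K)*(22953 + 23585) = (-5789 + 39965/9)*(22953 + 23585) = -12136/9*46538 = -564785168/9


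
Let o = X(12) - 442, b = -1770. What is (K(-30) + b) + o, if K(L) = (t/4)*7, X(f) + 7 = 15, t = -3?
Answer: -8837/4 ≈ -2209.3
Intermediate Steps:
X(f) = 8 (X(f) = -7 + 15 = 8)
K(L) = -21/4 (K(L) = -3/4*7 = -3*¼*7 = -¾*7 = -21/4)
o = -434 (o = 8 - 442 = -434)
(K(-30) + b) + o = (-21/4 - 1770) - 434 = -7101/4 - 434 = -8837/4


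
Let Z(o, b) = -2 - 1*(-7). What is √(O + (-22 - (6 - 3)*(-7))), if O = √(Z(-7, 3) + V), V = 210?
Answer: √(-1 + √215) ≈ 3.6963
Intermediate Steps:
Z(o, b) = 5 (Z(o, b) = -2 + 7 = 5)
O = √215 (O = √(5 + 210) = √215 ≈ 14.663)
√(O + (-22 - (6 - 3)*(-7))) = √(√215 + (-22 - (6 - 3)*(-7))) = √(√215 + (-22 - 3*(-7))) = √(√215 + (-22 - 1*(-21))) = √(√215 + (-22 + 21)) = √(√215 - 1) = √(-1 + √215)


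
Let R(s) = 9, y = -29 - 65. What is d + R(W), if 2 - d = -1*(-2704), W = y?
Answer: -2693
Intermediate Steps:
y = -94
W = -94
d = -2702 (d = 2 - (-1)*(-2704) = 2 - 1*2704 = 2 - 2704 = -2702)
d + R(W) = -2702 + 9 = -2693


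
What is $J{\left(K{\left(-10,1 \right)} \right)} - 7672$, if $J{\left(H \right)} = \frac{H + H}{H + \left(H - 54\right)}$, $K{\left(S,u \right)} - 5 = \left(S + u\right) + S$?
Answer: $- \frac{314538}{41} \approx -7671.7$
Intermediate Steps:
$K{\left(S,u \right)} = 5 + u + 2 S$ ($K{\left(S,u \right)} = 5 + \left(\left(S + u\right) + S\right) = 5 + \left(u + 2 S\right) = 5 + u + 2 S$)
$J{\left(H \right)} = \frac{2 H}{-54 + 2 H}$ ($J{\left(H \right)} = \frac{2 H}{H + \left(H - 54\right)} = \frac{2 H}{H + \left(-54 + H\right)} = \frac{2 H}{-54 + 2 H}$)
$J{\left(K{\left(-10,1 \right)} \right)} - 7672 = \frac{5 + 1 + 2 \left(-10\right)}{-27 + \left(5 + 1 + 2 \left(-10\right)\right)} - 7672 = \frac{5 + 1 - 20}{-27 + \left(5 + 1 - 20\right)} + \left(-20131 + 12459\right) = - \frac{14}{-27 - 14} - 7672 = - \frac{14}{-41} - 7672 = \left(-14\right) \left(- \frac{1}{41}\right) - 7672 = \frac{14}{41} - 7672 = - \frac{314538}{41}$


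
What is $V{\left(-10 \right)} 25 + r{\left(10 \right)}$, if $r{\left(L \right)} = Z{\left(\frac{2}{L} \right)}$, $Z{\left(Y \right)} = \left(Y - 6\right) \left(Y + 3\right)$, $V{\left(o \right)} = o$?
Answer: $- \frac{6714}{25} \approx -268.56$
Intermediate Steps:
$Z{\left(Y \right)} = \left(-6 + Y\right) \left(3 + Y\right)$ ($Z{\left(Y \right)} = \left(Y - 6\right) \left(3 + Y\right) = \left(-6 + Y\right) \left(3 + Y\right)$)
$r{\left(L \right)} = -18 - \frac{6}{L} + \frac{4}{L^{2}}$ ($r{\left(L \right)} = -18 + \left(\frac{2}{L}\right)^{2} - 3 \frac{2}{L} = -18 + \frac{4}{L^{2}} - \frac{6}{L} = -18 - \frac{6}{L} + \frac{4}{L^{2}}$)
$V{\left(-10 \right)} 25 + r{\left(10 \right)} = \left(-10\right) 25 - \left(18 - \frac{1}{25} + \frac{3}{5}\right) = -250 - \frac{464}{25} = - \frac{6714}{25}$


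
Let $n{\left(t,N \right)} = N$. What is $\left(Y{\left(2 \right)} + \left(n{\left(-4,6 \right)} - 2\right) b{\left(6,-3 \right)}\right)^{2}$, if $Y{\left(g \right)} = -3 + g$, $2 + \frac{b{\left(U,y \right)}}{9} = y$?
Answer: $32761$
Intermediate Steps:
$b{\left(U,y \right)} = -18 + 9 y$
$\left(Y{\left(2 \right)} + \left(n{\left(-4,6 \right)} - 2\right) b{\left(6,-3 \right)}\right)^{2} = \left(\left(-3 + 2\right) + \left(6 - 2\right) \left(-18 + 9 \left(-3\right)\right)\right)^{2} = \left(-1 + 4 \left(-18 - 27\right)\right)^{2} = \left(-1 + 4 \left(-45\right)\right)^{2} = \left(-1 - 180\right)^{2} = \left(-181\right)^{2} = 32761$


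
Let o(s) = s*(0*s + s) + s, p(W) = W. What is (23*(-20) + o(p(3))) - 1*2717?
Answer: -3165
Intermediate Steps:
o(s) = s + s² (o(s) = s*(0 + s) + s = s*s + s = s² + s = s + s²)
(23*(-20) + o(p(3))) - 1*2717 = (23*(-20) + 3*(1 + 3)) - 1*2717 = (-460 + 3*4) - 2717 = (-460 + 12) - 2717 = -448 - 2717 = -3165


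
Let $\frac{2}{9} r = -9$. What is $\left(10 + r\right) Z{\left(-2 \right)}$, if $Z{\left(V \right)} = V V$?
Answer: $-122$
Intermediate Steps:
$r = - \frac{81}{2}$ ($r = \frac{9}{2} \left(-9\right) = - \frac{81}{2} \approx -40.5$)
$Z{\left(V \right)} = V^{2}$
$\left(10 + r\right) Z{\left(-2 \right)} = \left(10 - \frac{81}{2}\right) \left(-2\right)^{2} = \left(- \frac{61}{2}\right) 4 = -122$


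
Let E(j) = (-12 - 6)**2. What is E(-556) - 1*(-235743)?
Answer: 236067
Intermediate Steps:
E(j) = 324 (E(j) = (-18)**2 = 324)
E(-556) - 1*(-235743) = 324 - 1*(-235743) = 324 + 235743 = 236067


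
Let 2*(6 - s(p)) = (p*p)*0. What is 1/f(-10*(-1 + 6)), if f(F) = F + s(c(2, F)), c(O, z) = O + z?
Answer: -1/44 ≈ -0.022727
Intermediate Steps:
s(p) = 6 (s(p) = 6 - p*p*0/2 = 6 - p²*0/2 = 6 - ½*0 = 6 + 0 = 6)
f(F) = 6 + F (f(F) = F + 6 = 6 + F)
1/f(-10*(-1 + 6)) = 1/(6 - 10*(-1 + 6)) = 1/(6 - 10*5) = 1/(6 - 50) = 1/(-44) = -1/44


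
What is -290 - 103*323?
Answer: -33559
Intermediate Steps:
-290 - 103*323 = -290 - 33269 = -33559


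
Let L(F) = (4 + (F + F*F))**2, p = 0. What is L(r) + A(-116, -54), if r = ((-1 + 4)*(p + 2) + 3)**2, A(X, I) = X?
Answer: 44169200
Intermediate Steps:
r = 81 (r = ((-1 + 4)*(0 + 2) + 3)**2 = (3*2 + 3)**2 = (6 + 3)**2 = 9**2 = 81)
L(F) = (4 + F + F**2)**2 (L(F) = (4 + (F + F**2))**2 = (4 + F + F**2)**2)
L(r) + A(-116, -54) = (4 + 81 + 81**2)**2 - 116 = (4 + 81 + 6561)**2 - 116 = 6646**2 - 116 = 44169316 - 116 = 44169200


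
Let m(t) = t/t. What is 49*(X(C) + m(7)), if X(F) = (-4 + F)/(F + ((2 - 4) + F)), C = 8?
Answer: 63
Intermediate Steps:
m(t) = 1
X(F) = (-4 + F)/(-2 + 2*F) (X(F) = (-4 + F)/(F + (-2 + F)) = (-4 + F)/(-2 + 2*F))
49*(X(C) + m(7)) = 49*((-4 + 8)/(2*(-1 + 8)) + 1) = 49*((½)*4/7 + 1) = 49*((½)*(⅐)*4 + 1) = 49*(2/7 + 1) = 49*(9/7) = 63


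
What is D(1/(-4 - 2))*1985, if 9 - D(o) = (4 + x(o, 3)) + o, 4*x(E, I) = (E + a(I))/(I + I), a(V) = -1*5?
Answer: 1538375/144 ≈ 10683.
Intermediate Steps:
a(V) = -5
x(E, I) = (-5 + E)/(8*I) (x(E, I) = ((E - 5)/(I + I))/4 = ((-5 + E)/((2*I)))/4 = ((-5 + E)*(1/(2*I)))/4 = ((-5 + E)/(2*I))/4 = (-5 + E)/(8*I))
D(o) = 125/24 - 25*o/24 (D(o) = 9 - ((4 + (1/8)*(-5 + o)/3) + o) = 9 - ((4 + (1/8)*(1/3)*(-5 + o)) + o) = 9 - ((4 + (-5/24 + o/24)) + o) = 9 - ((91/24 + o/24) + o) = 9 - (91/24 + 25*o/24) = 9 + (-91/24 - 25*o/24) = 125/24 - 25*o/24)
D(1/(-4 - 2))*1985 = (125/24 - 25/(24*(-4 - 2)))*1985 = (125/24 - 25/24/(-6))*1985 = (125/24 - 25/24*(-1/6))*1985 = (125/24 + 25/144)*1985 = (775/144)*1985 = 1538375/144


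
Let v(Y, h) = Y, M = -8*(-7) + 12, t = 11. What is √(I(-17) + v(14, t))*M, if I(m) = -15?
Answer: 68*I ≈ 68.0*I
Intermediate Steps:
M = 68 (M = 56 + 12 = 68)
√(I(-17) + v(14, t))*M = √(-15 + 14)*68 = √(-1)*68 = I*68 = 68*I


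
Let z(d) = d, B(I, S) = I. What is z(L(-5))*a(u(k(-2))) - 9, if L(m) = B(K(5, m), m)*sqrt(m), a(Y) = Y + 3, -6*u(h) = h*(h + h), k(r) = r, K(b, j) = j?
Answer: -9 - 25*I*sqrt(5)/3 ≈ -9.0 - 18.634*I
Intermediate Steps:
u(h) = -h**2/3 (u(h) = -h*(h + h)/6 = -h*2*h/6 = -h**2/3)
a(Y) = 3 + Y
L(m) = m**(3/2) (L(m) = m*sqrt(m) = m**(3/2))
z(L(-5))*a(u(k(-2))) - 9 = (-5)**(3/2)*(3 - 1/3*(-2)**2) - 9 = (-5*I*sqrt(5))*(3 - 1/3*4) - 9 = (-5*I*sqrt(5))*(3 - 4/3) - 9 = -5*I*sqrt(5)*(5/3) - 9 = -25*I*sqrt(5)/3 - 9 = -9 - 25*I*sqrt(5)/3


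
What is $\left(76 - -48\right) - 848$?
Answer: $-724$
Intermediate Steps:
$\left(76 - -48\right) - 848 = \left(76 + 48\right) - 848 = 124 - 848 = -724$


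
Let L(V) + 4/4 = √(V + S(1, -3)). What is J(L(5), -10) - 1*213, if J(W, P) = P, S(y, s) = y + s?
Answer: -223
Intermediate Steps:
S(y, s) = s + y
L(V) = -1 + √(-2 + V) (L(V) = -1 + √(V + (-3 + 1)) = -1 + √(V - 2) = -1 + √(-2 + V))
J(L(5), -10) - 1*213 = -10 - 1*213 = -10 - 213 = -223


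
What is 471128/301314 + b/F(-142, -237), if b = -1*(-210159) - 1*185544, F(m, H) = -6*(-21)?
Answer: 415344791/2109198 ≈ 196.92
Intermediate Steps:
F(m, H) = 126
b = 24615 (b = 210159 - 185544 = 24615)
471128/301314 + b/F(-142, -237) = 471128/301314 + 24615/126 = 471128*(1/301314) + 24615*(1/126) = 235564/150657 + 2735/14 = 415344791/2109198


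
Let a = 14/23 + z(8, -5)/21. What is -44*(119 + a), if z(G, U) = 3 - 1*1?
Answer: -2543948/483 ≈ -5267.0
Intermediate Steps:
z(G, U) = 2 (z(G, U) = 3 - 1 = 2)
a = 340/483 (a = 14/23 + 2/21 = 340/483 ≈ 0.70393)
-44*(119 + a) = -44*(119 + 340/483) = -44*57817/483 = -2543948/483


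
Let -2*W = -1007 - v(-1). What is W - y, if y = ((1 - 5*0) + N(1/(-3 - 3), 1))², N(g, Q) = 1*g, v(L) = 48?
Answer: 18965/36 ≈ 526.81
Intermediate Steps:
N(g, Q) = g
W = 1055/2 (W = -(-1007 - 1*48)/2 = -(-1007 - 48)/2 = -½*(-1055) = 1055/2 ≈ 527.50)
y = 25/36 (y = ((1 - 5*0) + 1/(-3 - 3))² = ((1 + 0) + 1/(-6))² = (1 - ⅙)² = (⅚)² = 25/36 ≈ 0.69444)
W - y = 1055/2 - 1*25/36 = 1055/2 - 25/36 = 18965/36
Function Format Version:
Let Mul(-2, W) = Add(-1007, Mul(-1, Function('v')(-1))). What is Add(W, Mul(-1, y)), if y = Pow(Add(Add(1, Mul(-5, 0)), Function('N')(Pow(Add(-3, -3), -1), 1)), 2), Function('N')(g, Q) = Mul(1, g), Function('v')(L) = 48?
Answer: Rational(18965, 36) ≈ 526.81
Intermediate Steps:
Function('N')(g, Q) = g
W = Rational(1055, 2) (W = Mul(Rational(-1, 2), Add(-1007, Mul(-1, 48))) = Mul(Rational(-1, 2), Add(-1007, -48)) = Mul(Rational(-1, 2), -1055) = Rational(1055, 2) ≈ 527.50)
y = Rational(25, 36) (y = Pow(Add(Add(1, Mul(-5, 0)), Pow(Add(-3, -3), -1)), 2) = Pow(Add(Add(1, 0), Pow(-6, -1)), 2) = Pow(Add(1, Rational(-1, 6)), 2) = Pow(Rational(5, 6), 2) = Rational(25, 36) ≈ 0.69444)
Add(W, Mul(-1, y)) = Add(Rational(1055, 2), Mul(-1, Rational(25, 36))) = Add(Rational(1055, 2), Rational(-25, 36)) = Rational(18965, 36)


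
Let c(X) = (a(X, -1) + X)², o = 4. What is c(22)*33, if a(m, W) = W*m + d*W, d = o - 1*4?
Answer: 0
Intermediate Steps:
d = 0 (d = 4 - 1*4 = 4 - 4 = 0)
a(m, W) = W*m (a(m, W) = W*m + 0*W = W*m + 0 = W*m)
c(X) = 0 (c(X) = (-X + X)² = 0² = 0)
c(22)*33 = 0*33 = 0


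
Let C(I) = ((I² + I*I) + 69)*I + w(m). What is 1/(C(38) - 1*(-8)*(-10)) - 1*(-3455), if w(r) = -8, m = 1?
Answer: 387920491/112278 ≈ 3455.0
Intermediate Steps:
C(I) = -8 + I*(69 + 2*I²) (C(I) = ((I² + I*I) + 69)*I - 8 = ((I² + I²) + 69)*I - 8 = (2*I² + 69)*I - 8 = (69 + 2*I²)*I - 8 = I*(69 + 2*I²) - 8 = -8 + I*(69 + 2*I²))
1/(C(38) - 1*(-8)*(-10)) - 1*(-3455) = 1/((-8 + 2*38³ + 69*38) - 1*(-8)*(-10)) - 1*(-3455) = 1/((-8 + 2*54872 + 2622) + 8*(-10)) + 3455 = 1/((-8 + 109744 + 2622) - 80) + 3455 = 1/(112358 - 80) + 3455 = 1/112278 + 3455 = 387920491/112278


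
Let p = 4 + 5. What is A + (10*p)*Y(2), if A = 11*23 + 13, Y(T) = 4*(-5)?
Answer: -1534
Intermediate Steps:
p = 9
Y(T) = -20
A = 266 (A = 253 + 13 = 266)
A + (10*p)*Y(2) = 266 + (10*9)*(-20) = 266 + 90*(-20) = 266 - 1800 = -1534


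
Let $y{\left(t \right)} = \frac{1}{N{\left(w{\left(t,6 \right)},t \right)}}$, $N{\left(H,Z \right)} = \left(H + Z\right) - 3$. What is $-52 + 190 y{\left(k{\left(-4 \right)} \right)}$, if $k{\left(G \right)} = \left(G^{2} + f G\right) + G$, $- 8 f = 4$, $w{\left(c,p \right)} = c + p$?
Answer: $- \frac{1422}{31} \approx -45.871$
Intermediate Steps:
$f = - \frac{1}{2}$ ($f = \left(- \frac{1}{8}\right) 4 = - \frac{1}{2} \approx -0.5$)
$k{\left(G \right)} = G^{2} + \frac{G}{2}$ ($k{\left(G \right)} = \left(G^{2} - \frac{G}{2}\right) + G = G^{2} + \frac{G}{2}$)
$N{\left(H,Z \right)} = -3 + H + Z$
$y{\left(t \right)} = \frac{1}{3 + 2 t}$ ($y{\left(t \right)} = \frac{1}{-3 + \left(t + 6\right) + t} = \frac{1}{-3 + \left(6 + t\right) + t} = \frac{1}{3 + 2 t}$)
$-52 + 190 y{\left(k{\left(-4 \right)} \right)} = -52 + \frac{190}{3 + 2 \left(- 4 \left(\frac{1}{2} - 4\right)\right)} = -52 + \frac{190}{3 + 2 \left(\left(-4\right) \left(- \frac{7}{2}\right)\right)} = -52 + \frac{190}{3 + 2 \cdot 14} = -52 + \frac{190}{3 + 28} = -52 + \frac{190}{31} = - \frac{1422}{31}$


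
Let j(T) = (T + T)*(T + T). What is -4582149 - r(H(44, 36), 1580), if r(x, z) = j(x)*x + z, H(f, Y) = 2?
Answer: -4583761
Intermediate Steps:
j(T) = 4*T**2 (j(T) = (2*T)*(2*T) = 4*T**2)
r(x, z) = z + 4*x**3 (r(x, z) = (4*x**2)*x + z = 4*x**3 + z = z + 4*x**3)
-4582149 - r(H(44, 36), 1580) = -4582149 - (1580 + 4*2**3) = -4582149 - (1580 + 4*8) = -4582149 - (1580 + 32) = -4582149 - 1*1612 = -4582149 - 1612 = -4583761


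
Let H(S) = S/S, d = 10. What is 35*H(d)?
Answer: 35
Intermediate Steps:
H(S) = 1
35*H(d) = 35*1 = 35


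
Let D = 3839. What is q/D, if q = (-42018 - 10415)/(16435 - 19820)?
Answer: 52433/12995015 ≈ 0.0040349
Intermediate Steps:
q = 52433/3385 (q = -52433/(-3385) = -52433*(-1/3385) = 52433/3385 ≈ 15.490)
q/D = (52433/3385)/3839 = (52433/3385)*(1/3839) = 52433/12995015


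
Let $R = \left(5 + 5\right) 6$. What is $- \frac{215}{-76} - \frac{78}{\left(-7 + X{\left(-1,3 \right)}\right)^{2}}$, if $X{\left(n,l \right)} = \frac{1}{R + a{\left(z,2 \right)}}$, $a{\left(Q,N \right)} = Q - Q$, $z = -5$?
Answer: $\frac{16404815}{13342636} \approx 1.2295$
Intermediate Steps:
$a{\left(Q,N \right)} = 0$
$R = 60$ ($R = 10 \cdot 6 = 60$)
$X{\left(n,l \right)} = \frac{1}{60}$ ($X{\left(n,l \right)} = \frac{1}{60 + 0} = \frac{1}{60}$)
$- \frac{215}{-76} - \frac{78}{\left(-7 + X{\left(-1,3 \right)}\right)^{2}} = - \frac{215}{-76} - \frac{78}{\left(-7 + \frac{1}{60}\right)^{2}} = \left(-215\right) \left(- \frac{1}{76}\right) - \frac{78}{\left(- \frac{419}{60}\right)^{2}} = \frac{215}{76} - \frac{78}{\frac{175561}{3600}} = \frac{215}{76} - \frac{280800}{175561} = \frac{16404815}{13342636}$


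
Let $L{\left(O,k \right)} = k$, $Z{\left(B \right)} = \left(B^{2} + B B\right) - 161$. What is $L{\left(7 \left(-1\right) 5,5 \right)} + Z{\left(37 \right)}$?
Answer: $2582$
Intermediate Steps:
$Z{\left(B \right)} = -161 + 2 B^{2}$ ($Z{\left(B \right)} = \left(B^{2} + B^{2}\right) - 161 = 2 B^{2} - 161 = -161 + 2 B^{2}$)
$L{\left(7 \left(-1\right) 5,5 \right)} + Z{\left(37 \right)} = 5 - \left(161 - 2 \cdot 37^{2}\right) = 5 + \left(-161 + 2 \cdot 1369\right) = 5 + \left(-161 + 2738\right) = 5 + 2577 = 2582$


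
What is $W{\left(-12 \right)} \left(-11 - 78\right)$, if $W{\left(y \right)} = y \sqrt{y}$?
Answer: $2136 i \sqrt{3} \approx 3699.7 i$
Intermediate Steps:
$W{\left(y \right)} = y^{\frac{3}{2}}$
$W{\left(-12 \right)} \left(-11 - 78\right) = \left(-12\right)^{\frac{3}{2}} \left(-11 - 78\right) = - 24 i \sqrt{3} \left(-89\right) = 2136 i \sqrt{3}$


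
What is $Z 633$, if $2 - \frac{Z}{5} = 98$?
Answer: $-303840$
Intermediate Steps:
$Z = -480$ ($Z = 10 - 490 = -480$)
$Z 633 = \left(-480\right) 633 = -303840$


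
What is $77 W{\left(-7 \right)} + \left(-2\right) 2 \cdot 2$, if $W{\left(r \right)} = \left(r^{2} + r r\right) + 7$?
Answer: $8077$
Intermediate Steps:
$W{\left(r \right)} = 7 + 2 r^{2}$ ($W{\left(r \right)} = \left(r^{2} + r^{2}\right) + 7 = 2 r^{2} + 7 = 7 + 2 r^{2}$)
$77 W{\left(-7 \right)} + \left(-2\right) 2 \cdot 2 = 77 \left(7 + 2 \left(-7\right)^{2}\right) + \left(-2\right) 2 \cdot 2 = 77 \left(7 + 2 \cdot 49\right) - 8 = 77 \left(7 + 98\right) - 8 = 77 \cdot 105 - 8 = 8085 - 8 = 8077$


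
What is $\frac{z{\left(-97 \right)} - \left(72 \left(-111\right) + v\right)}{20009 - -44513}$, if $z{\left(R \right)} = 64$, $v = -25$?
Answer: $\frac{8081}{64522} \approx 0.12524$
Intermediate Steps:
$\frac{z{\left(-97 \right)} - \left(72 \left(-111\right) + v\right)}{20009 - -44513} = \frac{64 - \left(72 \left(-111\right) - 25\right)}{20009 - -44513} = \frac{64 - \left(-7992 - 25\right)}{20009 + 44513} = \frac{64 - -8017}{64522} = \left(64 + 8017\right) \frac{1}{64522} = 8081 \cdot \frac{1}{64522} = \frac{8081}{64522}$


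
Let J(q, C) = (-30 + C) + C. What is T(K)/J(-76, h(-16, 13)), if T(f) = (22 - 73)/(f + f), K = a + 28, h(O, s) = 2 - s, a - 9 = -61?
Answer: -17/832 ≈ -0.020433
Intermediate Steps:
a = -52 (a = 9 - 61 = -52)
J(q, C) = -30 + 2*C
K = -24 (K = -52 + 28 = -24)
T(f) = -51/(2*f) (T(f) = -51*1/(2*f) = -51/(2*f))
T(K)/J(-76, h(-16, 13)) = (-51/2/(-24))/(-30 + 2*(2 - 1*13)) = (-51/2*(-1/24))/(-30 + 2*(2 - 13)) = 17/(16*(-30 + 2*(-11))) = 17/(16*(-30 - 22)) = (17/16)/(-52) = (17/16)*(-1/52) = -17/832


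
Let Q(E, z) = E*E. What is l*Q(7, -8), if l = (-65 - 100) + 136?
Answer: -1421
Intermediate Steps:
l = -29 (l = -165 + 136 = -29)
Q(E, z) = E²
l*Q(7, -8) = -29*7² = -29*49 = -1421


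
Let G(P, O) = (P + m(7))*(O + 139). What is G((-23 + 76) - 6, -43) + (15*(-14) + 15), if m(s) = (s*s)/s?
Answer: 4989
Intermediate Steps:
m(s) = s (m(s) = s²/s = s)
G(P, O) = (7 + P)*(139 + O) (G(P, O) = (P + 7)*(O + 139) = (7 + P)*(139 + O))
G((-23 + 76) - 6, -43) + (15*(-14) + 15) = (973 + 7*(-43) + 139*((-23 + 76) - 6) - 43*((-23 + 76) - 6)) + (15*(-14) + 15) = (973 - 301 + 139*(53 - 6) - 43*(53 - 6)) + (-210 + 15) = (973 - 301 + 139*47 - 43*47) - 195 = (973 - 301 + 6533 - 2021) - 195 = 5184 - 195 = 4989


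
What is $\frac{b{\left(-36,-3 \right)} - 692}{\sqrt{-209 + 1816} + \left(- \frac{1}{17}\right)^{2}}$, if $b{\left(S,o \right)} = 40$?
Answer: $\frac{94214}{67109123} - \frac{27227846 \sqrt{1607}}{67109123} \approx -16.263$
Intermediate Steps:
$\frac{b{\left(-36,-3 \right)} - 692}{\sqrt{-209 + 1816} + \left(- \frac{1}{17}\right)^{2}} = \frac{40 - 692}{\sqrt{-209 + 1816} + \left(- \frac{1}{17}\right)^{2}} = - \frac{652}{\sqrt{1607} + \left(\left(-1\right) \frac{1}{17}\right)^{2}} = - \frac{652}{\sqrt{1607} + \left(- \frac{1}{17}\right)^{2}} = - \frac{652}{\sqrt{1607} + \frac{1}{289}} = - \frac{652}{\frac{1}{289} + \sqrt{1607}}$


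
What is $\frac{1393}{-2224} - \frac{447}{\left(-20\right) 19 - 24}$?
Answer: $\frac{107839}{224624} \approx 0.48009$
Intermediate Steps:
$\frac{1393}{-2224} - \frac{447}{\left(-20\right) 19 - 24} = 1393 \left(- \frac{1}{2224}\right) - \frac{447}{-380 - 24} = - \frac{1393}{2224} - \frac{447}{-404} = - \frac{1393}{2224} - - \frac{447}{404} = - \frac{1393}{2224} + \frac{447}{404} = \frac{107839}{224624}$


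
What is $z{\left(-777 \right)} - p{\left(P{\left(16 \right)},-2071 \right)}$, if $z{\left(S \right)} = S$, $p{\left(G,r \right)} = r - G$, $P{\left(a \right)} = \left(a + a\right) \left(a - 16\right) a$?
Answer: $1294$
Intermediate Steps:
$P{\left(a \right)} = 2 a^{2} \left(-16 + a\right)$ ($P{\left(a \right)} = 2 a \left(-16 + a\right) a = 2 a^{2} \left(-16 + a\right)$)
$z{\left(-777 \right)} - p{\left(P{\left(16 \right)},-2071 \right)} = -777 - \left(-2071 - 2 \cdot 16^{2} \left(-16 + 16\right)\right) = -777 - \left(-2071 - 2 \cdot 256 \cdot 0\right) = -777 - \left(-2071 - 0\right) = -777 - \left(-2071 + 0\right) = -777 - -2071 = -777 + 2071 = 1294$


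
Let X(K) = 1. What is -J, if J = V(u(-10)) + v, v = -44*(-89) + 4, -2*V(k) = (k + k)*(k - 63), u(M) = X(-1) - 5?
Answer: -3652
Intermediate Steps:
u(M) = -4 (u(M) = 1 - 5 = -4)
V(k) = -k*(-63 + k) (V(k) = -(k + k)*(k - 63)/2 = -2*k*(-63 + k)/2 = -k*(-63 + k))
v = 3920 (v = 3916 + 4 = 3920)
J = 3652 (J = -4*(63 - 1*(-4)) + 3920 = -4*(63 + 4) + 3920 = -4*67 + 3920 = -268 + 3920 = 3652)
-J = -1*3652 = -3652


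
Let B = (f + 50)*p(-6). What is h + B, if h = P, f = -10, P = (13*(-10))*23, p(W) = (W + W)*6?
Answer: -5870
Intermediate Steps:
p(W) = 12*W (p(W) = (2*W)*6 = 12*W)
P = -2990 (P = -130*23 = -2990)
h = -2990
B = -2880 (B = (-10 + 50)*(12*(-6)) = 40*(-72) = -2880)
h + B = -2990 - 2880 = -5870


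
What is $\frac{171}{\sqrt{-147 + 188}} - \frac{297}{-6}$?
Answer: $\frac{99}{2} + \frac{171 \sqrt{41}}{41} \approx 76.206$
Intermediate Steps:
$\frac{171}{\sqrt{-147 + 188}} - \frac{297}{-6} = \frac{171}{\sqrt{41}} - - \frac{99}{2} = 171 \frac{\sqrt{41}}{41} + \frac{99}{2} = \frac{171 \sqrt{41}}{41} + \frac{99}{2} = \frac{99}{2} + \frac{171 \sqrt{41}}{41}$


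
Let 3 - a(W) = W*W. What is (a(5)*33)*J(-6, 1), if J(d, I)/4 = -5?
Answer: 14520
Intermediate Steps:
a(W) = 3 - W² (a(W) = 3 - W*W = 3 - W²)
J(d, I) = -20 (J(d, I) = 4*(-5) = -20)
(a(5)*33)*J(-6, 1) = ((3 - 1*5²)*33)*(-20) = ((3 - 1*25)*33)*(-20) = ((3 - 25)*33)*(-20) = -22*33*(-20) = -726*(-20) = 14520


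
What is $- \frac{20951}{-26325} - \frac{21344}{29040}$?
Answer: $\frac{193901}{3185325} \approx 0.060873$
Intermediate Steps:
$- \frac{20951}{-26325} - \frac{21344}{29040} = \left(-20951\right) \left(- \frac{1}{26325}\right) - \frac{1334}{1815} = \frac{20951}{26325} - \frac{1334}{1815} = \frac{193901}{3185325}$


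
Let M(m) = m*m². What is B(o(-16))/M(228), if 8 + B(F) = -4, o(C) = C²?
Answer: -1/987696 ≈ -1.0125e-6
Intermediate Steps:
B(F) = -12 (B(F) = -8 - 4 = -12)
M(m) = m³
B(o(-16))/M(228) = -12/(228³) = -12/11852352 = -12*1/11852352 = -1/987696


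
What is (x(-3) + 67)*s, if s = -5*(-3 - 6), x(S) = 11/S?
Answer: 2850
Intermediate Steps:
s = 45 (s = -5*(-9) = 45)
(x(-3) + 67)*s = (11/(-3) + 67)*45 = (11*(-1/3) + 67)*45 = (-11/3 + 67)*45 = (190/3)*45 = 2850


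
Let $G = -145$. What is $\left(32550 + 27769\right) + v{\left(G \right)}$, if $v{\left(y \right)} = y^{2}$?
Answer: $81344$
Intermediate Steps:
$\left(32550 + 27769\right) + v{\left(G \right)} = \left(32550 + 27769\right) + \left(-145\right)^{2} = 60319 + 21025 = 81344$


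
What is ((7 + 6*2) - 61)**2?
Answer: 1764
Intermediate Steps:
((7 + 6*2) - 61)**2 = ((7 + 12) - 61)**2 = (19 - 61)**2 = (-42)**2 = 1764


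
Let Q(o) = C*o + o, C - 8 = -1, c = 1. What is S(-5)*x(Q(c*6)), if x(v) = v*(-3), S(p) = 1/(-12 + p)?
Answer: 144/17 ≈ 8.4706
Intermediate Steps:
C = 7 (C = 8 - 1 = 7)
Q(o) = 8*o (Q(o) = 7*o + o = 8*o)
x(v) = -3*v
S(-5)*x(Q(c*6)) = (-24*1*6)/(-12 - 5) = (-24*6)/(-17) = -(-3)*48/17 = -1/17*(-144) = 144/17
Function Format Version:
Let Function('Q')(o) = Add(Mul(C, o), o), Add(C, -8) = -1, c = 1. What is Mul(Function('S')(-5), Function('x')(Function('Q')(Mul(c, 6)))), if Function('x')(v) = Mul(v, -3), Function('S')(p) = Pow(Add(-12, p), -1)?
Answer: Rational(144, 17) ≈ 8.4706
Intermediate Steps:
C = 7 (C = Add(8, -1) = 7)
Function('Q')(o) = Mul(8, o) (Function('Q')(o) = Add(Mul(7, o), o) = Mul(8, o))
Function('x')(v) = Mul(-3, v)
Mul(Function('S')(-5), Function('x')(Function('Q')(Mul(c, 6)))) = Mul(Pow(Add(-12, -5), -1), Mul(-3, Mul(8, Mul(1, 6)))) = Mul(Pow(-17, -1), Mul(-3, Mul(8, 6))) = Mul(Rational(-1, 17), Mul(-3, 48)) = Mul(Rational(-1, 17), -144) = Rational(144, 17)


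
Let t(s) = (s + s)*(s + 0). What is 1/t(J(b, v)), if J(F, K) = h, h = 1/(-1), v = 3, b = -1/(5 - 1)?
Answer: ½ ≈ 0.50000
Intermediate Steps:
b = -¼ (b = -1/4 = -1*¼ = -¼ ≈ -0.25000)
h = -1
J(F, K) = -1
t(s) = 2*s² (t(s) = (2*s)*s = 2*s²)
1/t(J(b, v)) = 1/(2*(-1)²) = 1/(2*1) = 1/2 = ½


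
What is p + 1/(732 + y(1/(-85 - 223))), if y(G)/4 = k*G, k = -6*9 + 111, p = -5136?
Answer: -289192675/56307 ≈ -5136.0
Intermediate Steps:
k = 57 (k = -54 + 111 = 57)
y(G) = 228*G (y(G) = 4*(57*G) = 228*G)
p + 1/(732 + y(1/(-85 - 223))) = -5136 + 1/(732 + 228/(-85 - 223)) = -5136 + 1/(732 + 228/(-308)) = -5136 + 1/(732 + 228*(-1/308)) = -5136 + 1/(732 - 57/77) = -5136 + 1/(56307/77) = -5136 + 77/56307 = -289192675/56307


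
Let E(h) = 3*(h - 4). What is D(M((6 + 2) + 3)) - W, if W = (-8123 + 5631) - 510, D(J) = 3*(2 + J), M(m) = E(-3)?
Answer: 2945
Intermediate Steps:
E(h) = -12 + 3*h (E(h) = 3*(-4 + h) = -12 + 3*h)
M(m) = -21 (M(m) = -12 + 3*(-3) = -12 - 9 = -21)
D(J) = 6 + 3*J
W = -3002 (W = -2492 - 510 = -3002)
D(M((6 + 2) + 3)) - W = (6 + 3*(-21)) - 1*(-3002) = (6 - 63) + 3002 = -57 + 3002 = 2945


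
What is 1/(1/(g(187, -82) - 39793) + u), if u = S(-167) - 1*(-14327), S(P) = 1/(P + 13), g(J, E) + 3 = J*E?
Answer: 2122505/30409115314 ≈ 6.9798e-5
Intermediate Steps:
g(J, E) = -3 + E*J (g(J, E) = -3 + J*E = -3 + E*J)
S(P) = 1/(13 + P)
u = 2206357/154 (u = 1/(13 - 167) - 1*(-14327) = 1/(-154) + 14327 = -1/154 + 14327 = 2206357/154 ≈ 14327.)
1/(1/(g(187, -82) - 39793) + u) = 1/(1/((-3 - 82*187) - 39793) + 2206357/154) = 1/(1/((-3 - 15334) - 39793) + 2206357/154) = 1/(1/(-15337 - 39793) + 2206357/154) = 1/(1/(-55130) + 2206357/154) = 1/(-1/55130 + 2206357/154) = 1/(30409115314/2122505) = 2122505/30409115314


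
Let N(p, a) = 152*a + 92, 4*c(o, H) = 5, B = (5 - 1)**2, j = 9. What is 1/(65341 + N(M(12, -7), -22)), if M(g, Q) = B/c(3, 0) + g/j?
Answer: 1/62089 ≈ 1.6106e-5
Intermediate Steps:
B = 16 (B = 4**2 = 16)
c(o, H) = 5/4 (c(o, H) = (1/4)*5 = 5/4)
M(g, Q) = 64/5 + g/9 (M(g, Q) = 16/(5/4) + g/9 = 16*(4/5) + g*(1/9) = 64/5 + g/9)
N(p, a) = 92 + 152*a
1/(65341 + N(M(12, -7), -22)) = 1/(65341 + (92 + 152*(-22))) = 1/(65341 + (92 - 3344)) = 1/(65341 - 3252) = 1/62089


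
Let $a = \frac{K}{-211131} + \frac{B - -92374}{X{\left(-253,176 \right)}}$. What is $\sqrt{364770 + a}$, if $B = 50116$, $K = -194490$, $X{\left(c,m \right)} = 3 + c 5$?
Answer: $\frac{\sqrt{79903070812766554765}}{14802629} \approx 603.87$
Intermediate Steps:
$X{\left(c,m \right)} = 3 + 5 c$
$a = - \frac{1657700545}{14802629}$ ($a = - \frac{194490}{-211131} + \frac{50116 - -92374}{3 + 5 \left(-253\right)} = \left(-194490\right) \left(- \frac{1}{211131}\right) + \frac{50116 + 92374}{3 - 1265} = \frac{21610}{23459} + \frac{142490}{-1262} = \frac{21610}{23459} + 142490 \left(- \frac{1}{1262}\right) = \frac{21610}{23459} - \frac{71245}{631} = - \frac{1657700545}{14802629} \approx -111.99$)
$\sqrt{364770 + a} = \sqrt{364770 - \frac{1657700545}{14802629}} = \sqrt{\frac{5397897279785}{14802629}} = \frac{\sqrt{79903070812766554765}}{14802629}$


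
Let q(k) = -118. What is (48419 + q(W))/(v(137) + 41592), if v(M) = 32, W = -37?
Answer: 4391/3784 ≈ 1.1604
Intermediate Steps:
(48419 + q(W))/(v(137) + 41592) = (48419 - 118)/(32 + 41592) = 48301/41624 = 48301*(1/41624) = 4391/3784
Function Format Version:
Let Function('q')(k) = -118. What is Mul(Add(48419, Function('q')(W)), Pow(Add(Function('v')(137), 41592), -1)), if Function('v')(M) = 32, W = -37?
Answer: Rational(4391, 3784) ≈ 1.1604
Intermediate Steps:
Mul(Add(48419, Function('q')(W)), Pow(Add(Function('v')(137), 41592), -1)) = Mul(Add(48419, -118), Pow(Add(32, 41592), -1)) = Mul(48301, Pow(41624, -1)) = Mul(48301, Rational(1, 41624)) = Rational(4391, 3784)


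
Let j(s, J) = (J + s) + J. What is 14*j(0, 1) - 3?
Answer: 25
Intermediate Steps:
j(s, J) = s + 2*J
14*j(0, 1) - 3 = 14*(0 + 2*1) - 3 = 14*(0 + 2) - 3 = 14*2 - 3 = 28 - 3 = 25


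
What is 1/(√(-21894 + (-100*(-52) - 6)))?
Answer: -I*√167/1670 ≈ -0.0077382*I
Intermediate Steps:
1/(√(-21894 + (-100*(-52) - 6))) = 1/(√(-21894 + (5200 - 6))) = 1/(√(-21894 + 5194)) = 1/(√(-16700)) = 1/(10*I*√167) = -I*√167/1670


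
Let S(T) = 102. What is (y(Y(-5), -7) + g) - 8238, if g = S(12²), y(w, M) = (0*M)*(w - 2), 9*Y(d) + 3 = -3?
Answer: -8136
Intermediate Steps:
Y(d) = -⅔ (Y(d) = -⅓ + (⅑)*(-3) = -⅓ - ⅓ = -⅔)
y(w, M) = 0 (y(w, M) = 0*(-2 + w) = 0)
g = 102
(y(Y(-5), -7) + g) - 8238 = (0 + 102) - 8238 = 102 - 8238 = -8136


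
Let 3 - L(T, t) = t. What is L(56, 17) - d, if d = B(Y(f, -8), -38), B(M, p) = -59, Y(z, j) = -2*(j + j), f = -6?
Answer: 45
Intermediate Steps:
Y(z, j) = -4*j
L(T, t) = 3 - t
d = -59
L(56, 17) - d = (3 - 1*17) - 1*(-59) = (3 - 17) + 59 = -14 + 59 = 45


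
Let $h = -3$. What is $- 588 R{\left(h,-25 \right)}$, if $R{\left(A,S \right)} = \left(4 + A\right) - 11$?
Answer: $5880$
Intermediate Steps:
$R{\left(A,S \right)} = -7 + A$
$- 588 R{\left(h,-25 \right)} = - 588 \left(-7 - 3\right) = \left(-588\right) \left(-10\right) = 5880$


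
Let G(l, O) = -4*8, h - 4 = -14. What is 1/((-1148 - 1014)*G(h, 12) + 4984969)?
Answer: 1/5054153 ≈ 1.9786e-7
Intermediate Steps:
h = -10 (h = 4 - 14 = -10)
G(l, O) = -32
1/((-1148 - 1014)*G(h, 12) + 4984969) = 1/((-1148 - 1014)*(-32) + 4984969) = 1/(-2162*(-32) + 4984969) = 1/(69184 + 4984969) = 1/5054153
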